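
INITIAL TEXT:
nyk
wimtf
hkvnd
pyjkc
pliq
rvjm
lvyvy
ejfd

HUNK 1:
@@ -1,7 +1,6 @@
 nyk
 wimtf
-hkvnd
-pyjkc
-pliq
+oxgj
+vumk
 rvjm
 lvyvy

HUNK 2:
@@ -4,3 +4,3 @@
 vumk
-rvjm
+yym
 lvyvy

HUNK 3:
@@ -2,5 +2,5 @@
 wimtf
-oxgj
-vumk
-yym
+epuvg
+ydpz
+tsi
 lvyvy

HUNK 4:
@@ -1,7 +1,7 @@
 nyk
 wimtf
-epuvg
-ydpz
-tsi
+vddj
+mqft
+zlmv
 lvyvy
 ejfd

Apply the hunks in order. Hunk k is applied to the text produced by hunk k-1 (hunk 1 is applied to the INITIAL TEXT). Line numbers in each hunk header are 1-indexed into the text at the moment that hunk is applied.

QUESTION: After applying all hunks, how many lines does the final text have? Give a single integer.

Hunk 1: at line 1 remove [hkvnd,pyjkc,pliq] add [oxgj,vumk] -> 7 lines: nyk wimtf oxgj vumk rvjm lvyvy ejfd
Hunk 2: at line 4 remove [rvjm] add [yym] -> 7 lines: nyk wimtf oxgj vumk yym lvyvy ejfd
Hunk 3: at line 2 remove [oxgj,vumk,yym] add [epuvg,ydpz,tsi] -> 7 lines: nyk wimtf epuvg ydpz tsi lvyvy ejfd
Hunk 4: at line 1 remove [epuvg,ydpz,tsi] add [vddj,mqft,zlmv] -> 7 lines: nyk wimtf vddj mqft zlmv lvyvy ejfd
Final line count: 7

Answer: 7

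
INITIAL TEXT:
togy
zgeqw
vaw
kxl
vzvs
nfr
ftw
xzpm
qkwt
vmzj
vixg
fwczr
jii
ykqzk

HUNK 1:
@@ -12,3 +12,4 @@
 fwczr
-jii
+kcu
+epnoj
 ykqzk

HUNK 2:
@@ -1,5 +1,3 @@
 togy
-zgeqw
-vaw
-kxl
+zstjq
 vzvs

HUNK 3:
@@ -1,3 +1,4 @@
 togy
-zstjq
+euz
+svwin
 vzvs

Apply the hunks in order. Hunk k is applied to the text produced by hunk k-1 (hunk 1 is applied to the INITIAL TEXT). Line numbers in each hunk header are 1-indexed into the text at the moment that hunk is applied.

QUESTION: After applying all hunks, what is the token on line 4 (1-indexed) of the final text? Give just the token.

Hunk 1: at line 12 remove [jii] add [kcu,epnoj] -> 15 lines: togy zgeqw vaw kxl vzvs nfr ftw xzpm qkwt vmzj vixg fwczr kcu epnoj ykqzk
Hunk 2: at line 1 remove [zgeqw,vaw,kxl] add [zstjq] -> 13 lines: togy zstjq vzvs nfr ftw xzpm qkwt vmzj vixg fwczr kcu epnoj ykqzk
Hunk 3: at line 1 remove [zstjq] add [euz,svwin] -> 14 lines: togy euz svwin vzvs nfr ftw xzpm qkwt vmzj vixg fwczr kcu epnoj ykqzk
Final line 4: vzvs

Answer: vzvs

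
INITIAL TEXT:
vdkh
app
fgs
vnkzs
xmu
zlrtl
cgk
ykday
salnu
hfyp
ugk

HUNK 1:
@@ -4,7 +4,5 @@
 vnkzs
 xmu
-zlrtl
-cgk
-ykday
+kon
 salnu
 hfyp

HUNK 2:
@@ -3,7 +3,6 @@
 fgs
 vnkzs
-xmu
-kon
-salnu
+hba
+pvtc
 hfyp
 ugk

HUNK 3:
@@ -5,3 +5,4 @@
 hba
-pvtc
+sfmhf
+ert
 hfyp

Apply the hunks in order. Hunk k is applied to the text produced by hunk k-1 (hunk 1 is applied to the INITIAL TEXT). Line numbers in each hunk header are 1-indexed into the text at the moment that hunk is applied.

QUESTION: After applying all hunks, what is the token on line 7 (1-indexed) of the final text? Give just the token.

Answer: ert

Derivation:
Hunk 1: at line 4 remove [zlrtl,cgk,ykday] add [kon] -> 9 lines: vdkh app fgs vnkzs xmu kon salnu hfyp ugk
Hunk 2: at line 3 remove [xmu,kon,salnu] add [hba,pvtc] -> 8 lines: vdkh app fgs vnkzs hba pvtc hfyp ugk
Hunk 3: at line 5 remove [pvtc] add [sfmhf,ert] -> 9 lines: vdkh app fgs vnkzs hba sfmhf ert hfyp ugk
Final line 7: ert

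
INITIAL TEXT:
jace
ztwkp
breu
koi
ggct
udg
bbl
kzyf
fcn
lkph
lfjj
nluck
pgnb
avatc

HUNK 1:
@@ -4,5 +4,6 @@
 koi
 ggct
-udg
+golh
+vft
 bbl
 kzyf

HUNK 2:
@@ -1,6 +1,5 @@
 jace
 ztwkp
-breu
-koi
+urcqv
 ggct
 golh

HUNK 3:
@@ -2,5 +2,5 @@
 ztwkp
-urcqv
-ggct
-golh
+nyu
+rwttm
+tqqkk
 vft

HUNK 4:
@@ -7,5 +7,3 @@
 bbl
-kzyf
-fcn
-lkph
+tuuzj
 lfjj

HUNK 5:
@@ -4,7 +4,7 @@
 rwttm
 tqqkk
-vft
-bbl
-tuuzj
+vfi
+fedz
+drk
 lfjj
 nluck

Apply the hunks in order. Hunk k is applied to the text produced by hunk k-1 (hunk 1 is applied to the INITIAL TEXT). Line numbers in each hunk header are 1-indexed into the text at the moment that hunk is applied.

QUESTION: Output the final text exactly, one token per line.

Answer: jace
ztwkp
nyu
rwttm
tqqkk
vfi
fedz
drk
lfjj
nluck
pgnb
avatc

Derivation:
Hunk 1: at line 4 remove [udg] add [golh,vft] -> 15 lines: jace ztwkp breu koi ggct golh vft bbl kzyf fcn lkph lfjj nluck pgnb avatc
Hunk 2: at line 1 remove [breu,koi] add [urcqv] -> 14 lines: jace ztwkp urcqv ggct golh vft bbl kzyf fcn lkph lfjj nluck pgnb avatc
Hunk 3: at line 2 remove [urcqv,ggct,golh] add [nyu,rwttm,tqqkk] -> 14 lines: jace ztwkp nyu rwttm tqqkk vft bbl kzyf fcn lkph lfjj nluck pgnb avatc
Hunk 4: at line 7 remove [kzyf,fcn,lkph] add [tuuzj] -> 12 lines: jace ztwkp nyu rwttm tqqkk vft bbl tuuzj lfjj nluck pgnb avatc
Hunk 5: at line 4 remove [vft,bbl,tuuzj] add [vfi,fedz,drk] -> 12 lines: jace ztwkp nyu rwttm tqqkk vfi fedz drk lfjj nluck pgnb avatc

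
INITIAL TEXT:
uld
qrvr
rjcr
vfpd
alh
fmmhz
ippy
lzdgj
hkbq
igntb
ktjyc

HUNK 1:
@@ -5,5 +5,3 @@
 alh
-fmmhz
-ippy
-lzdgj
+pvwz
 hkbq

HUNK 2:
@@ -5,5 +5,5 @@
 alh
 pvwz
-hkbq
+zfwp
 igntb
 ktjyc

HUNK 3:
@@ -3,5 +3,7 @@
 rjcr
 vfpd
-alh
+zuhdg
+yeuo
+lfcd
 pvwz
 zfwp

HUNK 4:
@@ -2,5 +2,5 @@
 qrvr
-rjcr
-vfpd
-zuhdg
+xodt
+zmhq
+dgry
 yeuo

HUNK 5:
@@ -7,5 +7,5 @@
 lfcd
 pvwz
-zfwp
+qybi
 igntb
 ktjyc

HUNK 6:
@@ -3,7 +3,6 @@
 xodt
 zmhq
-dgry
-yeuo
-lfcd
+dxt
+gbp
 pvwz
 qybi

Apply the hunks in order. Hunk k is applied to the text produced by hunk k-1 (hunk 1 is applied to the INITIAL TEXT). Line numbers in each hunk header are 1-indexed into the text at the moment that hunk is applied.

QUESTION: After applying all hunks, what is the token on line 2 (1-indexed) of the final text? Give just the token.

Answer: qrvr

Derivation:
Hunk 1: at line 5 remove [fmmhz,ippy,lzdgj] add [pvwz] -> 9 lines: uld qrvr rjcr vfpd alh pvwz hkbq igntb ktjyc
Hunk 2: at line 5 remove [hkbq] add [zfwp] -> 9 lines: uld qrvr rjcr vfpd alh pvwz zfwp igntb ktjyc
Hunk 3: at line 3 remove [alh] add [zuhdg,yeuo,lfcd] -> 11 lines: uld qrvr rjcr vfpd zuhdg yeuo lfcd pvwz zfwp igntb ktjyc
Hunk 4: at line 2 remove [rjcr,vfpd,zuhdg] add [xodt,zmhq,dgry] -> 11 lines: uld qrvr xodt zmhq dgry yeuo lfcd pvwz zfwp igntb ktjyc
Hunk 5: at line 7 remove [zfwp] add [qybi] -> 11 lines: uld qrvr xodt zmhq dgry yeuo lfcd pvwz qybi igntb ktjyc
Hunk 6: at line 3 remove [dgry,yeuo,lfcd] add [dxt,gbp] -> 10 lines: uld qrvr xodt zmhq dxt gbp pvwz qybi igntb ktjyc
Final line 2: qrvr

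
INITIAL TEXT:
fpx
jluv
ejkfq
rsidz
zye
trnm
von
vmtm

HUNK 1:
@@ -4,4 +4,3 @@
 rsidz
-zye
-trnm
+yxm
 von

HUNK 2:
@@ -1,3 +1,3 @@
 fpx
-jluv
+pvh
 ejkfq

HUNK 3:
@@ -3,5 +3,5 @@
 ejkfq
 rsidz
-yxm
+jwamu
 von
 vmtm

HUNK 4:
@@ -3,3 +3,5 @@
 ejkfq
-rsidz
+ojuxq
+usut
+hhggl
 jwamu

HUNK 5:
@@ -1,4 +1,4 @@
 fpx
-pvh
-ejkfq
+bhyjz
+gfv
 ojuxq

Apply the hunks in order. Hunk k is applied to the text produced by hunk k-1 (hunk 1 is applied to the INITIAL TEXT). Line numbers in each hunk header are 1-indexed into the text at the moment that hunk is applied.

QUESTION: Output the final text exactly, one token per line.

Hunk 1: at line 4 remove [zye,trnm] add [yxm] -> 7 lines: fpx jluv ejkfq rsidz yxm von vmtm
Hunk 2: at line 1 remove [jluv] add [pvh] -> 7 lines: fpx pvh ejkfq rsidz yxm von vmtm
Hunk 3: at line 3 remove [yxm] add [jwamu] -> 7 lines: fpx pvh ejkfq rsidz jwamu von vmtm
Hunk 4: at line 3 remove [rsidz] add [ojuxq,usut,hhggl] -> 9 lines: fpx pvh ejkfq ojuxq usut hhggl jwamu von vmtm
Hunk 5: at line 1 remove [pvh,ejkfq] add [bhyjz,gfv] -> 9 lines: fpx bhyjz gfv ojuxq usut hhggl jwamu von vmtm

Answer: fpx
bhyjz
gfv
ojuxq
usut
hhggl
jwamu
von
vmtm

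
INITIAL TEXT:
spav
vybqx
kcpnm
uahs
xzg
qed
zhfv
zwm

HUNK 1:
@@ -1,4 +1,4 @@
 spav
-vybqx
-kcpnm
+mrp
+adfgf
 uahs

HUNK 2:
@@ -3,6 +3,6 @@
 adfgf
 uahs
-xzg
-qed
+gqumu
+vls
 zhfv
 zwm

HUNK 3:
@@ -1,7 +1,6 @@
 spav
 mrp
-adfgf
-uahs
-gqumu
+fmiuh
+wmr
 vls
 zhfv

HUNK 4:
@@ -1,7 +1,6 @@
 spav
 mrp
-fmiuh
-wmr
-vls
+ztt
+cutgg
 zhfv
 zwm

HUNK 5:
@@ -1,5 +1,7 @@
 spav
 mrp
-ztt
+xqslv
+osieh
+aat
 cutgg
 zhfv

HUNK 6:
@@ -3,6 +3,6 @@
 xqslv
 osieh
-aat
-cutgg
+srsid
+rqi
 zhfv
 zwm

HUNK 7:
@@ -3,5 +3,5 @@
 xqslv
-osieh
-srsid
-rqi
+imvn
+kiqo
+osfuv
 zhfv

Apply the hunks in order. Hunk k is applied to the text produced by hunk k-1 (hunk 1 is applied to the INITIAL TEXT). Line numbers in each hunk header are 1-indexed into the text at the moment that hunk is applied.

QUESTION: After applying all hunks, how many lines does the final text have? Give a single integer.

Hunk 1: at line 1 remove [vybqx,kcpnm] add [mrp,adfgf] -> 8 lines: spav mrp adfgf uahs xzg qed zhfv zwm
Hunk 2: at line 3 remove [xzg,qed] add [gqumu,vls] -> 8 lines: spav mrp adfgf uahs gqumu vls zhfv zwm
Hunk 3: at line 1 remove [adfgf,uahs,gqumu] add [fmiuh,wmr] -> 7 lines: spav mrp fmiuh wmr vls zhfv zwm
Hunk 4: at line 1 remove [fmiuh,wmr,vls] add [ztt,cutgg] -> 6 lines: spav mrp ztt cutgg zhfv zwm
Hunk 5: at line 1 remove [ztt] add [xqslv,osieh,aat] -> 8 lines: spav mrp xqslv osieh aat cutgg zhfv zwm
Hunk 6: at line 3 remove [aat,cutgg] add [srsid,rqi] -> 8 lines: spav mrp xqslv osieh srsid rqi zhfv zwm
Hunk 7: at line 3 remove [osieh,srsid,rqi] add [imvn,kiqo,osfuv] -> 8 lines: spav mrp xqslv imvn kiqo osfuv zhfv zwm
Final line count: 8

Answer: 8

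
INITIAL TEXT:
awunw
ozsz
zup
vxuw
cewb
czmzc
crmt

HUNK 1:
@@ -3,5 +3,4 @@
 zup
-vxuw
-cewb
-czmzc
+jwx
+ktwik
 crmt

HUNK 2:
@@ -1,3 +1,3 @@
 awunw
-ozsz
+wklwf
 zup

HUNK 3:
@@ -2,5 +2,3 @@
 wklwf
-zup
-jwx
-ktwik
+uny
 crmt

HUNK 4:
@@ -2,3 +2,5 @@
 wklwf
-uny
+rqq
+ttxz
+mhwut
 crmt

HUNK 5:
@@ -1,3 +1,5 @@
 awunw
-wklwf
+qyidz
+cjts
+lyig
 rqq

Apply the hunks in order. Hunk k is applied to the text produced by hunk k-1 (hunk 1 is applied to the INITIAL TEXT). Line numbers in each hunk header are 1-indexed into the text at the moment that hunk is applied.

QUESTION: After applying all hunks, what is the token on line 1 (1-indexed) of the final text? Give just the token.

Hunk 1: at line 3 remove [vxuw,cewb,czmzc] add [jwx,ktwik] -> 6 lines: awunw ozsz zup jwx ktwik crmt
Hunk 2: at line 1 remove [ozsz] add [wklwf] -> 6 lines: awunw wklwf zup jwx ktwik crmt
Hunk 3: at line 2 remove [zup,jwx,ktwik] add [uny] -> 4 lines: awunw wklwf uny crmt
Hunk 4: at line 2 remove [uny] add [rqq,ttxz,mhwut] -> 6 lines: awunw wklwf rqq ttxz mhwut crmt
Hunk 5: at line 1 remove [wklwf] add [qyidz,cjts,lyig] -> 8 lines: awunw qyidz cjts lyig rqq ttxz mhwut crmt
Final line 1: awunw

Answer: awunw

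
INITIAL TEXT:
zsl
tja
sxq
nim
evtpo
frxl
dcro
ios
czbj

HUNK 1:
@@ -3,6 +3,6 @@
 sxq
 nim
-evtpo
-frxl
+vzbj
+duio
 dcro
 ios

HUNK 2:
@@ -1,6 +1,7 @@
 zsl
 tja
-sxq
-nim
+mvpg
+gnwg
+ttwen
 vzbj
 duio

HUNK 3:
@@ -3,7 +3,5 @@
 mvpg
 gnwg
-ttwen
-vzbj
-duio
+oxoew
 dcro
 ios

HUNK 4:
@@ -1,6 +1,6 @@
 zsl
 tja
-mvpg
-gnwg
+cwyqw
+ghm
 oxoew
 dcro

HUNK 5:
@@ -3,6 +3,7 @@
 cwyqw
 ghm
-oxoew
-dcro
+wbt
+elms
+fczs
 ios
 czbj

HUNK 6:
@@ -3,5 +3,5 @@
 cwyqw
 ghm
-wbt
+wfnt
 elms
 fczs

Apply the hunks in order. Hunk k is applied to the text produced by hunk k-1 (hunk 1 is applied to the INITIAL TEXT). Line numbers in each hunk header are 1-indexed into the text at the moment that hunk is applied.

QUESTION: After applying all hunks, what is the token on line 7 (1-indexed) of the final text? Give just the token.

Answer: fczs

Derivation:
Hunk 1: at line 3 remove [evtpo,frxl] add [vzbj,duio] -> 9 lines: zsl tja sxq nim vzbj duio dcro ios czbj
Hunk 2: at line 1 remove [sxq,nim] add [mvpg,gnwg,ttwen] -> 10 lines: zsl tja mvpg gnwg ttwen vzbj duio dcro ios czbj
Hunk 3: at line 3 remove [ttwen,vzbj,duio] add [oxoew] -> 8 lines: zsl tja mvpg gnwg oxoew dcro ios czbj
Hunk 4: at line 1 remove [mvpg,gnwg] add [cwyqw,ghm] -> 8 lines: zsl tja cwyqw ghm oxoew dcro ios czbj
Hunk 5: at line 3 remove [oxoew,dcro] add [wbt,elms,fczs] -> 9 lines: zsl tja cwyqw ghm wbt elms fczs ios czbj
Hunk 6: at line 3 remove [wbt] add [wfnt] -> 9 lines: zsl tja cwyqw ghm wfnt elms fczs ios czbj
Final line 7: fczs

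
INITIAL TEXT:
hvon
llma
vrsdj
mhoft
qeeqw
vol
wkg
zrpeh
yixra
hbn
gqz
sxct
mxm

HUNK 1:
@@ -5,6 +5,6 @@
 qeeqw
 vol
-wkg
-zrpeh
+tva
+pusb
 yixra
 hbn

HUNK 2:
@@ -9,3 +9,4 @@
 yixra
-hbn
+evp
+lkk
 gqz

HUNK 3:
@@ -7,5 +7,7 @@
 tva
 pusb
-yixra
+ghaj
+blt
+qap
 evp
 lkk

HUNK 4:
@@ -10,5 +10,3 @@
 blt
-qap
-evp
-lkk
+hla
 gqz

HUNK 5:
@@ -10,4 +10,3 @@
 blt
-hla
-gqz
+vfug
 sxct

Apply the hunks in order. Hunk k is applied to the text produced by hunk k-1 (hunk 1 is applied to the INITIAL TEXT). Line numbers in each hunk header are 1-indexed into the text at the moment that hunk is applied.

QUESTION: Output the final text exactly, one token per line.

Answer: hvon
llma
vrsdj
mhoft
qeeqw
vol
tva
pusb
ghaj
blt
vfug
sxct
mxm

Derivation:
Hunk 1: at line 5 remove [wkg,zrpeh] add [tva,pusb] -> 13 lines: hvon llma vrsdj mhoft qeeqw vol tva pusb yixra hbn gqz sxct mxm
Hunk 2: at line 9 remove [hbn] add [evp,lkk] -> 14 lines: hvon llma vrsdj mhoft qeeqw vol tva pusb yixra evp lkk gqz sxct mxm
Hunk 3: at line 7 remove [yixra] add [ghaj,blt,qap] -> 16 lines: hvon llma vrsdj mhoft qeeqw vol tva pusb ghaj blt qap evp lkk gqz sxct mxm
Hunk 4: at line 10 remove [qap,evp,lkk] add [hla] -> 14 lines: hvon llma vrsdj mhoft qeeqw vol tva pusb ghaj blt hla gqz sxct mxm
Hunk 5: at line 10 remove [hla,gqz] add [vfug] -> 13 lines: hvon llma vrsdj mhoft qeeqw vol tva pusb ghaj blt vfug sxct mxm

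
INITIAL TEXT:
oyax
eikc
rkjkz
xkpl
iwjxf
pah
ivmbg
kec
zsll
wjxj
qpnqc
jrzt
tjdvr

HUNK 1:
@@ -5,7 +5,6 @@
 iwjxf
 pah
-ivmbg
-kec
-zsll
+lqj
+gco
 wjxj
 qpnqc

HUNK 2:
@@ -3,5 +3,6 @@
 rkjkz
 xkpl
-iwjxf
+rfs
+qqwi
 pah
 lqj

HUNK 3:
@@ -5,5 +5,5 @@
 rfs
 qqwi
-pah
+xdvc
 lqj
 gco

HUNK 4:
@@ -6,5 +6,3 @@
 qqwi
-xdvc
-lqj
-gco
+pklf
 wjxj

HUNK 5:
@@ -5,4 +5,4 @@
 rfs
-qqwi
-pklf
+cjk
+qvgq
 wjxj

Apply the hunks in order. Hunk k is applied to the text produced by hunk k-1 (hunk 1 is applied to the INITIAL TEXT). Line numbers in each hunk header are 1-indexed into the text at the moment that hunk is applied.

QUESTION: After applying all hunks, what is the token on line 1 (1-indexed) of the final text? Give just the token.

Answer: oyax

Derivation:
Hunk 1: at line 5 remove [ivmbg,kec,zsll] add [lqj,gco] -> 12 lines: oyax eikc rkjkz xkpl iwjxf pah lqj gco wjxj qpnqc jrzt tjdvr
Hunk 2: at line 3 remove [iwjxf] add [rfs,qqwi] -> 13 lines: oyax eikc rkjkz xkpl rfs qqwi pah lqj gco wjxj qpnqc jrzt tjdvr
Hunk 3: at line 5 remove [pah] add [xdvc] -> 13 lines: oyax eikc rkjkz xkpl rfs qqwi xdvc lqj gco wjxj qpnqc jrzt tjdvr
Hunk 4: at line 6 remove [xdvc,lqj,gco] add [pklf] -> 11 lines: oyax eikc rkjkz xkpl rfs qqwi pklf wjxj qpnqc jrzt tjdvr
Hunk 5: at line 5 remove [qqwi,pklf] add [cjk,qvgq] -> 11 lines: oyax eikc rkjkz xkpl rfs cjk qvgq wjxj qpnqc jrzt tjdvr
Final line 1: oyax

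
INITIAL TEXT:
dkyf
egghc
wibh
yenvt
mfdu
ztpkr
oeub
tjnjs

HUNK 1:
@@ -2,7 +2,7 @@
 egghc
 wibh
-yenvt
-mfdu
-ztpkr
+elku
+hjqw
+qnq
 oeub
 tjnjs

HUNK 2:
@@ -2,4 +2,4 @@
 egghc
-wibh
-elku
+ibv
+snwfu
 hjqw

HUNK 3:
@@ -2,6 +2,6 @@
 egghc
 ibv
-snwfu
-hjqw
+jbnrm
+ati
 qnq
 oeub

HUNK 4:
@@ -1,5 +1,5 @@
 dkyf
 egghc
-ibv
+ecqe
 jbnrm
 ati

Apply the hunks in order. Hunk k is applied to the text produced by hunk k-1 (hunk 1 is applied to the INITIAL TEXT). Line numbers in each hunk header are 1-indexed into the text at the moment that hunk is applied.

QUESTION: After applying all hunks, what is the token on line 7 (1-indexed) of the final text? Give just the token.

Hunk 1: at line 2 remove [yenvt,mfdu,ztpkr] add [elku,hjqw,qnq] -> 8 lines: dkyf egghc wibh elku hjqw qnq oeub tjnjs
Hunk 2: at line 2 remove [wibh,elku] add [ibv,snwfu] -> 8 lines: dkyf egghc ibv snwfu hjqw qnq oeub tjnjs
Hunk 3: at line 2 remove [snwfu,hjqw] add [jbnrm,ati] -> 8 lines: dkyf egghc ibv jbnrm ati qnq oeub tjnjs
Hunk 4: at line 1 remove [ibv] add [ecqe] -> 8 lines: dkyf egghc ecqe jbnrm ati qnq oeub tjnjs
Final line 7: oeub

Answer: oeub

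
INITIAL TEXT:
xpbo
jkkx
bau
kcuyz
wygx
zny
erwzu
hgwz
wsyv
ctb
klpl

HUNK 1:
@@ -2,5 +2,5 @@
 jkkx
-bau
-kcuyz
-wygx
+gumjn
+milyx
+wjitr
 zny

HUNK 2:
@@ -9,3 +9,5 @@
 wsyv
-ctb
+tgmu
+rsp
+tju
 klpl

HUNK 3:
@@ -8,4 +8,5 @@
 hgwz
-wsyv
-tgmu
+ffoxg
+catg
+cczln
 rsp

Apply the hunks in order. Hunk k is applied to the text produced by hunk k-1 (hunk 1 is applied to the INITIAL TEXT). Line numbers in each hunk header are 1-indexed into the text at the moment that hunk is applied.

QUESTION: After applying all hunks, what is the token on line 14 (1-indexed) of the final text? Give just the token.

Answer: klpl

Derivation:
Hunk 1: at line 2 remove [bau,kcuyz,wygx] add [gumjn,milyx,wjitr] -> 11 lines: xpbo jkkx gumjn milyx wjitr zny erwzu hgwz wsyv ctb klpl
Hunk 2: at line 9 remove [ctb] add [tgmu,rsp,tju] -> 13 lines: xpbo jkkx gumjn milyx wjitr zny erwzu hgwz wsyv tgmu rsp tju klpl
Hunk 3: at line 8 remove [wsyv,tgmu] add [ffoxg,catg,cczln] -> 14 lines: xpbo jkkx gumjn milyx wjitr zny erwzu hgwz ffoxg catg cczln rsp tju klpl
Final line 14: klpl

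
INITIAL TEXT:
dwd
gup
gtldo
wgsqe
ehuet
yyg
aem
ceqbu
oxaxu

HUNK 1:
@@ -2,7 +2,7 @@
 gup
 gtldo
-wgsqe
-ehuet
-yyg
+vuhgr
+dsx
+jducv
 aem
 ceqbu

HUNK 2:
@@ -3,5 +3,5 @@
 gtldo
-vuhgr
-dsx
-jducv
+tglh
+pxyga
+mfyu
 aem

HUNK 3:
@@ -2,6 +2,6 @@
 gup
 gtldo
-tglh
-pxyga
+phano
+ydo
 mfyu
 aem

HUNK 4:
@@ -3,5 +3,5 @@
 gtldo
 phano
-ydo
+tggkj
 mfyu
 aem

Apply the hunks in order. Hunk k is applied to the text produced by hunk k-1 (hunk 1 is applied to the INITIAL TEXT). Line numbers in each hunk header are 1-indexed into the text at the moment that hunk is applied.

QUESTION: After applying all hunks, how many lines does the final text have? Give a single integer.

Answer: 9

Derivation:
Hunk 1: at line 2 remove [wgsqe,ehuet,yyg] add [vuhgr,dsx,jducv] -> 9 lines: dwd gup gtldo vuhgr dsx jducv aem ceqbu oxaxu
Hunk 2: at line 3 remove [vuhgr,dsx,jducv] add [tglh,pxyga,mfyu] -> 9 lines: dwd gup gtldo tglh pxyga mfyu aem ceqbu oxaxu
Hunk 3: at line 2 remove [tglh,pxyga] add [phano,ydo] -> 9 lines: dwd gup gtldo phano ydo mfyu aem ceqbu oxaxu
Hunk 4: at line 3 remove [ydo] add [tggkj] -> 9 lines: dwd gup gtldo phano tggkj mfyu aem ceqbu oxaxu
Final line count: 9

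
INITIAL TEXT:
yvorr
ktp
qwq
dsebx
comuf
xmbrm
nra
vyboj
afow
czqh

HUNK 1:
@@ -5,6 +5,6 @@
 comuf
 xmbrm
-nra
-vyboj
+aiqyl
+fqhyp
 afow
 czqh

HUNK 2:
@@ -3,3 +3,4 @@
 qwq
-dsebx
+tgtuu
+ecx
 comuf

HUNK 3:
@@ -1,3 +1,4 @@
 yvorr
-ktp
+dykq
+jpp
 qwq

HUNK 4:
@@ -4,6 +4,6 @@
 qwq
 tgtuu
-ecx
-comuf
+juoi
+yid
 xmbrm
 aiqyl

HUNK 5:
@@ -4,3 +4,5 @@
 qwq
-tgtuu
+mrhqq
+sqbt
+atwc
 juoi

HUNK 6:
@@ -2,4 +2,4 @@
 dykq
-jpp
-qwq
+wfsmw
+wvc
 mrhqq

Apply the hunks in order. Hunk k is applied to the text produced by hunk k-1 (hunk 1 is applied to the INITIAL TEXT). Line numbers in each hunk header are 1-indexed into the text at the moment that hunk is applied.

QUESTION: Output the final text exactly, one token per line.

Hunk 1: at line 5 remove [nra,vyboj] add [aiqyl,fqhyp] -> 10 lines: yvorr ktp qwq dsebx comuf xmbrm aiqyl fqhyp afow czqh
Hunk 2: at line 3 remove [dsebx] add [tgtuu,ecx] -> 11 lines: yvorr ktp qwq tgtuu ecx comuf xmbrm aiqyl fqhyp afow czqh
Hunk 3: at line 1 remove [ktp] add [dykq,jpp] -> 12 lines: yvorr dykq jpp qwq tgtuu ecx comuf xmbrm aiqyl fqhyp afow czqh
Hunk 4: at line 4 remove [ecx,comuf] add [juoi,yid] -> 12 lines: yvorr dykq jpp qwq tgtuu juoi yid xmbrm aiqyl fqhyp afow czqh
Hunk 5: at line 4 remove [tgtuu] add [mrhqq,sqbt,atwc] -> 14 lines: yvorr dykq jpp qwq mrhqq sqbt atwc juoi yid xmbrm aiqyl fqhyp afow czqh
Hunk 6: at line 2 remove [jpp,qwq] add [wfsmw,wvc] -> 14 lines: yvorr dykq wfsmw wvc mrhqq sqbt atwc juoi yid xmbrm aiqyl fqhyp afow czqh

Answer: yvorr
dykq
wfsmw
wvc
mrhqq
sqbt
atwc
juoi
yid
xmbrm
aiqyl
fqhyp
afow
czqh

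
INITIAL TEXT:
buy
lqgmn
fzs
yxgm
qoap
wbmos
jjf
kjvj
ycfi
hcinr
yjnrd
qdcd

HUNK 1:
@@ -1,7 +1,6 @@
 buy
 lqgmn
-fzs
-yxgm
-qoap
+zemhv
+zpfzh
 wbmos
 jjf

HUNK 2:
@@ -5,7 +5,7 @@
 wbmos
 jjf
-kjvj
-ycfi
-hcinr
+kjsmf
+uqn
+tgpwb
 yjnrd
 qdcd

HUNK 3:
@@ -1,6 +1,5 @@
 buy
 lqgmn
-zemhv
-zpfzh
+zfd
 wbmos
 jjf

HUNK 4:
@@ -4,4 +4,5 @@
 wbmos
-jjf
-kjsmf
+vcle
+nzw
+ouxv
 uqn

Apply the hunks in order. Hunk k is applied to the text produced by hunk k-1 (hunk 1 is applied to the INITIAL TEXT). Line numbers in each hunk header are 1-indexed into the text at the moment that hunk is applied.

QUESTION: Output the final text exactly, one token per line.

Hunk 1: at line 1 remove [fzs,yxgm,qoap] add [zemhv,zpfzh] -> 11 lines: buy lqgmn zemhv zpfzh wbmos jjf kjvj ycfi hcinr yjnrd qdcd
Hunk 2: at line 5 remove [kjvj,ycfi,hcinr] add [kjsmf,uqn,tgpwb] -> 11 lines: buy lqgmn zemhv zpfzh wbmos jjf kjsmf uqn tgpwb yjnrd qdcd
Hunk 3: at line 1 remove [zemhv,zpfzh] add [zfd] -> 10 lines: buy lqgmn zfd wbmos jjf kjsmf uqn tgpwb yjnrd qdcd
Hunk 4: at line 4 remove [jjf,kjsmf] add [vcle,nzw,ouxv] -> 11 lines: buy lqgmn zfd wbmos vcle nzw ouxv uqn tgpwb yjnrd qdcd

Answer: buy
lqgmn
zfd
wbmos
vcle
nzw
ouxv
uqn
tgpwb
yjnrd
qdcd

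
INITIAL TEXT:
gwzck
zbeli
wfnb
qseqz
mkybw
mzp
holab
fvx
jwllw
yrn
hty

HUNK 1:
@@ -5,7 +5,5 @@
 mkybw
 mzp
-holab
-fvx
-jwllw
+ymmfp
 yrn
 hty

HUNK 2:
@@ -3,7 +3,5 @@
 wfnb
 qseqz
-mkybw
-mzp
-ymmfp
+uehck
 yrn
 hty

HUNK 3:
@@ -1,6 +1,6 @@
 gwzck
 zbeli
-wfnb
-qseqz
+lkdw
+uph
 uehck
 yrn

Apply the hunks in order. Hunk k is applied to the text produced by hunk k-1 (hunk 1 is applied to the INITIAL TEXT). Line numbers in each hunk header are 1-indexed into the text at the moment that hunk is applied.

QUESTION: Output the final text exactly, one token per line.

Hunk 1: at line 5 remove [holab,fvx,jwllw] add [ymmfp] -> 9 lines: gwzck zbeli wfnb qseqz mkybw mzp ymmfp yrn hty
Hunk 2: at line 3 remove [mkybw,mzp,ymmfp] add [uehck] -> 7 lines: gwzck zbeli wfnb qseqz uehck yrn hty
Hunk 3: at line 1 remove [wfnb,qseqz] add [lkdw,uph] -> 7 lines: gwzck zbeli lkdw uph uehck yrn hty

Answer: gwzck
zbeli
lkdw
uph
uehck
yrn
hty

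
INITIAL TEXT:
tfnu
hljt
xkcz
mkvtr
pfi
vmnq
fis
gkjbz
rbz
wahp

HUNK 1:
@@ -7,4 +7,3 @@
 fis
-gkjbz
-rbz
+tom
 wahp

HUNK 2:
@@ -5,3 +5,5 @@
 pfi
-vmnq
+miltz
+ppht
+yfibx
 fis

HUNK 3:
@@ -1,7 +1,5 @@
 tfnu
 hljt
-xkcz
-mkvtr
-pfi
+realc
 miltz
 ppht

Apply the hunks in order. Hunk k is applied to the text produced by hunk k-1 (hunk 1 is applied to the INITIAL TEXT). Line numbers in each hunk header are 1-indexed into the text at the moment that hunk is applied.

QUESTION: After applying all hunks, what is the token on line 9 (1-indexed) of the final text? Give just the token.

Hunk 1: at line 7 remove [gkjbz,rbz] add [tom] -> 9 lines: tfnu hljt xkcz mkvtr pfi vmnq fis tom wahp
Hunk 2: at line 5 remove [vmnq] add [miltz,ppht,yfibx] -> 11 lines: tfnu hljt xkcz mkvtr pfi miltz ppht yfibx fis tom wahp
Hunk 3: at line 1 remove [xkcz,mkvtr,pfi] add [realc] -> 9 lines: tfnu hljt realc miltz ppht yfibx fis tom wahp
Final line 9: wahp

Answer: wahp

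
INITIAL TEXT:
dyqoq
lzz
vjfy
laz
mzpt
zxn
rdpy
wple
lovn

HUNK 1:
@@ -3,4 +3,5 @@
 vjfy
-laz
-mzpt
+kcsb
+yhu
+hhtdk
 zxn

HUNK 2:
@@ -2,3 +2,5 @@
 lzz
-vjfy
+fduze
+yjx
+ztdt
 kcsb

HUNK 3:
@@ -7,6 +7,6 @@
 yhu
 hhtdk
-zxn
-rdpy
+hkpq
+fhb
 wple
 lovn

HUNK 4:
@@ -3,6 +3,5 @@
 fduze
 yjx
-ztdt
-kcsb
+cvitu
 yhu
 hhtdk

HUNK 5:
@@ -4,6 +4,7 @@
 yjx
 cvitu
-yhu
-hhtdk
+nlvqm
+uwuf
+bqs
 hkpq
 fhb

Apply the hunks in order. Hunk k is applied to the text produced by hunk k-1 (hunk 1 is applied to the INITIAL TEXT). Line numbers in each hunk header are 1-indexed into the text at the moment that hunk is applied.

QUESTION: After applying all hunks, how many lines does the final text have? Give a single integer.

Hunk 1: at line 3 remove [laz,mzpt] add [kcsb,yhu,hhtdk] -> 10 lines: dyqoq lzz vjfy kcsb yhu hhtdk zxn rdpy wple lovn
Hunk 2: at line 2 remove [vjfy] add [fduze,yjx,ztdt] -> 12 lines: dyqoq lzz fduze yjx ztdt kcsb yhu hhtdk zxn rdpy wple lovn
Hunk 3: at line 7 remove [zxn,rdpy] add [hkpq,fhb] -> 12 lines: dyqoq lzz fduze yjx ztdt kcsb yhu hhtdk hkpq fhb wple lovn
Hunk 4: at line 3 remove [ztdt,kcsb] add [cvitu] -> 11 lines: dyqoq lzz fduze yjx cvitu yhu hhtdk hkpq fhb wple lovn
Hunk 5: at line 4 remove [yhu,hhtdk] add [nlvqm,uwuf,bqs] -> 12 lines: dyqoq lzz fduze yjx cvitu nlvqm uwuf bqs hkpq fhb wple lovn
Final line count: 12

Answer: 12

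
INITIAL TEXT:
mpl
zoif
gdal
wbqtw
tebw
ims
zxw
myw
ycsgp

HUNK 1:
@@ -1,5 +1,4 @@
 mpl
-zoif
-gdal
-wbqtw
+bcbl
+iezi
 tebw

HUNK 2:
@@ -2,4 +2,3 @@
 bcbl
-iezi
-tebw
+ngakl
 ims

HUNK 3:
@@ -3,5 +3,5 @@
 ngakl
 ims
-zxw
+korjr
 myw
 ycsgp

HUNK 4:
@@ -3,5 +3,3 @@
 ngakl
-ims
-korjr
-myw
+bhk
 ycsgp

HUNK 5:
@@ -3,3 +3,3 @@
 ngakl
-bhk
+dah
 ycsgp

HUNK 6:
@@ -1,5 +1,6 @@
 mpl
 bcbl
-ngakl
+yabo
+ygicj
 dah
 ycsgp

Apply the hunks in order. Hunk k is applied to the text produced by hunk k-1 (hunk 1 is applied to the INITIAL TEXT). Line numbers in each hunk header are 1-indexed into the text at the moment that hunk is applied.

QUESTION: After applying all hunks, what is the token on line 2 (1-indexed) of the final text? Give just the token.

Hunk 1: at line 1 remove [zoif,gdal,wbqtw] add [bcbl,iezi] -> 8 lines: mpl bcbl iezi tebw ims zxw myw ycsgp
Hunk 2: at line 2 remove [iezi,tebw] add [ngakl] -> 7 lines: mpl bcbl ngakl ims zxw myw ycsgp
Hunk 3: at line 3 remove [zxw] add [korjr] -> 7 lines: mpl bcbl ngakl ims korjr myw ycsgp
Hunk 4: at line 3 remove [ims,korjr,myw] add [bhk] -> 5 lines: mpl bcbl ngakl bhk ycsgp
Hunk 5: at line 3 remove [bhk] add [dah] -> 5 lines: mpl bcbl ngakl dah ycsgp
Hunk 6: at line 1 remove [ngakl] add [yabo,ygicj] -> 6 lines: mpl bcbl yabo ygicj dah ycsgp
Final line 2: bcbl

Answer: bcbl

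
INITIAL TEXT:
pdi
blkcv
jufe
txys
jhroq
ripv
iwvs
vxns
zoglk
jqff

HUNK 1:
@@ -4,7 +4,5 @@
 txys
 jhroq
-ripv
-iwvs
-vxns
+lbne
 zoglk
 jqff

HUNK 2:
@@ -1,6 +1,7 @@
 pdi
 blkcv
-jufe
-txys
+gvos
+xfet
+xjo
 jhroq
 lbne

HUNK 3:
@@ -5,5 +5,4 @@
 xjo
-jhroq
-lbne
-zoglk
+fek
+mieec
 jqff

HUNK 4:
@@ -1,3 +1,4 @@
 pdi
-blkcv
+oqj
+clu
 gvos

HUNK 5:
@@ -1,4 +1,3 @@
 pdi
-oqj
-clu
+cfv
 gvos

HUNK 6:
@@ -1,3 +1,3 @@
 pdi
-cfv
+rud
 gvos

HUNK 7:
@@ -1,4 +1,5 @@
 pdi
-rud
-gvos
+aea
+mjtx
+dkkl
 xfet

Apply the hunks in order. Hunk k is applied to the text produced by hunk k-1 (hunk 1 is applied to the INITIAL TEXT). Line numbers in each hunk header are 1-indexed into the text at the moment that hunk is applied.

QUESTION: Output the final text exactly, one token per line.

Answer: pdi
aea
mjtx
dkkl
xfet
xjo
fek
mieec
jqff

Derivation:
Hunk 1: at line 4 remove [ripv,iwvs,vxns] add [lbne] -> 8 lines: pdi blkcv jufe txys jhroq lbne zoglk jqff
Hunk 2: at line 1 remove [jufe,txys] add [gvos,xfet,xjo] -> 9 lines: pdi blkcv gvos xfet xjo jhroq lbne zoglk jqff
Hunk 3: at line 5 remove [jhroq,lbne,zoglk] add [fek,mieec] -> 8 lines: pdi blkcv gvos xfet xjo fek mieec jqff
Hunk 4: at line 1 remove [blkcv] add [oqj,clu] -> 9 lines: pdi oqj clu gvos xfet xjo fek mieec jqff
Hunk 5: at line 1 remove [oqj,clu] add [cfv] -> 8 lines: pdi cfv gvos xfet xjo fek mieec jqff
Hunk 6: at line 1 remove [cfv] add [rud] -> 8 lines: pdi rud gvos xfet xjo fek mieec jqff
Hunk 7: at line 1 remove [rud,gvos] add [aea,mjtx,dkkl] -> 9 lines: pdi aea mjtx dkkl xfet xjo fek mieec jqff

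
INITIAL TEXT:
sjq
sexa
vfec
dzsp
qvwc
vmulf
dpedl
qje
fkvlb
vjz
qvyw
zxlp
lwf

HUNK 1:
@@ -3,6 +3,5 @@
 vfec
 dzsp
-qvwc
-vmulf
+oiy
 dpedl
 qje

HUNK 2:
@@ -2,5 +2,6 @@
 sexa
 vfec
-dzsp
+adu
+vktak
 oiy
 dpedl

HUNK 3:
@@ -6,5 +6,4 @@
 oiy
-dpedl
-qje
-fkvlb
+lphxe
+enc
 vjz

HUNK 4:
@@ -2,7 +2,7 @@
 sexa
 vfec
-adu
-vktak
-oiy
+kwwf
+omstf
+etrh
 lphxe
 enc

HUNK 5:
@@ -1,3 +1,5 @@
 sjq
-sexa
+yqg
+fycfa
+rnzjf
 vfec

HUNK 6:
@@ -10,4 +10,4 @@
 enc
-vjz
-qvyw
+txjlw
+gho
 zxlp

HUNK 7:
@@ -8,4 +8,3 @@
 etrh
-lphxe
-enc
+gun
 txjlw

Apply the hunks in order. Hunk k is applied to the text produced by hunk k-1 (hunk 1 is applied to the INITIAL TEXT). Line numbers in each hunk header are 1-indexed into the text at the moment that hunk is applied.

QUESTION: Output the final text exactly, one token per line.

Answer: sjq
yqg
fycfa
rnzjf
vfec
kwwf
omstf
etrh
gun
txjlw
gho
zxlp
lwf

Derivation:
Hunk 1: at line 3 remove [qvwc,vmulf] add [oiy] -> 12 lines: sjq sexa vfec dzsp oiy dpedl qje fkvlb vjz qvyw zxlp lwf
Hunk 2: at line 2 remove [dzsp] add [adu,vktak] -> 13 lines: sjq sexa vfec adu vktak oiy dpedl qje fkvlb vjz qvyw zxlp lwf
Hunk 3: at line 6 remove [dpedl,qje,fkvlb] add [lphxe,enc] -> 12 lines: sjq sexa vfec adu vktak oiy lphxe enc vjz qvyw zxlp lwf
Hunk 4: at line 2 remove [adu,vktak,oiy] add [kwwf,omstf,etrh] -> 12 lines: sjq sexa vfec kwwf omstf etrh lphxe enc vjz qvyw zxlp lwf
Hunk 5: at line 1 remove [sexa] add [yqg,fycfa,rnzjf] -> 14 lines: sjq yqg fycfa rnzjf vfec kwwf omstf etrh lphxe enc vjz qvyw zxlp lwf
Hunk 6: at line 10 remove [vjz,qvyw] add [txjlw,gho] -> 14 lines: sjq yqg fycfa rnzjf vfec kwwf omstf etrh lphxe enc txjlw gho zxlp lwf
Hunk 7: at line 8 remove [lphxe,enc] add [gun] -> 13 lines: sjq yqg fycfa rnzjf vfec kwwf omstf etrh gun txjlw gho zxlp lwf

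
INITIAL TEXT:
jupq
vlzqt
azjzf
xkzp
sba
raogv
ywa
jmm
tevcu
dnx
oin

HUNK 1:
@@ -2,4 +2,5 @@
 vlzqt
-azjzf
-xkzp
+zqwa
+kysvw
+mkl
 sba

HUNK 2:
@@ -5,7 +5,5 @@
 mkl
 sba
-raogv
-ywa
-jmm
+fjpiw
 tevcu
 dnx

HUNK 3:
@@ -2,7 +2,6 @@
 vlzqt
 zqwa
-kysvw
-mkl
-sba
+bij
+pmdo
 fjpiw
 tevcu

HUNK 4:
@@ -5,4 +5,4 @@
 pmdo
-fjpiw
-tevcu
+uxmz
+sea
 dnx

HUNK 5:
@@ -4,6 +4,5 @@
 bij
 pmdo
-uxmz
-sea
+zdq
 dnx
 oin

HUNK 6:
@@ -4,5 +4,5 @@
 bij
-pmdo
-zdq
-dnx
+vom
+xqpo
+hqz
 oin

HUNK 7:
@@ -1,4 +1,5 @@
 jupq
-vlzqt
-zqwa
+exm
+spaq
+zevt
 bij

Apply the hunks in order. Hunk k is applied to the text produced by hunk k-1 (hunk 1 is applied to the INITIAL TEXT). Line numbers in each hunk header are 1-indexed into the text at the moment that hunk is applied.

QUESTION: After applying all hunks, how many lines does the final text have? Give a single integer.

Hunk 1: at line 2 remove [azjzf,xkzp] add [zqwa,kysvw,mkl] -> 12 lines: jupq vlzqt zqwa kysvw mkl sba raogv ywa jmm tevcu dnx oin
Hunk 2: at line 5 remove [raogv,ywa,jmm] add [fjpiw] -> 10 lines: jupq vlzqt zqwa kysvw mkl sba fjpiw tevcu dnx oin
Hunk 3: at line 2 remove [kysvw,mkl,sba] add [bij,pmdo] -> 9 lines: jupq vlzqt zqwa bij pmdo fjpiw tevcu dnx oin
Hunk 4: at line 5 remove [fjpiw,tevcu] add [uxmz,sea] -> 9 lines: jupq vlzqt zqwa bij pmdo uxmz sea dnx oin
Hunk 5: at line 4 remove [uxmz,sea] add [zdq] -> 8 lines: jupq vlzqt zqwa bij pmdo zdq dnx oin
Hunk 6: at line 4 remove [pmdo,zdq,dnx] add [vom,xqpo,hqz] -> 8 lines: jupq vlzqt zqwa bij vom xqpo hqz oin
Hunk 7: at line 1 remove [vlzqt,zqwa] add [exm,spaq,zevt] -> 9 lines: jupq exm spaq zevt bij vom xqpo hqz oin
Final line count: 9

Answer: 9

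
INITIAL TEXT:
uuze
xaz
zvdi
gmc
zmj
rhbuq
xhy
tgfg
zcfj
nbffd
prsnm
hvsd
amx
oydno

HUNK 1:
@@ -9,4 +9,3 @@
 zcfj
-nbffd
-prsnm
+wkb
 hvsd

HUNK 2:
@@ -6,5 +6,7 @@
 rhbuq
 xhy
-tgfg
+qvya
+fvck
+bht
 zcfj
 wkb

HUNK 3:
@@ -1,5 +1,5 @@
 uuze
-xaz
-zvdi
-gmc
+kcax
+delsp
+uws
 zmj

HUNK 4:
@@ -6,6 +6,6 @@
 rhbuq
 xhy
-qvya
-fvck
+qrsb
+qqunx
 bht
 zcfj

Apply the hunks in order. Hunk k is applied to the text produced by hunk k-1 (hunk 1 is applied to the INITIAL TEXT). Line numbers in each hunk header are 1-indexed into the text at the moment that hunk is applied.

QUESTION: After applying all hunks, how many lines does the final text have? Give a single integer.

Answer: 15

Derivation:
Hunk 1: at line 9 remove [nbffd,prsnm] add [wkb] -> 13 lines: uuze xaz zvdi gmc zmj rhbuq xhy tgfg zcfj wkb hvsd amx oydno
Hunk 2: at line 6 remove [tgfg] add [qvya,fvck,bht] -> 15 lines: uuze xaz zvdi gmc zmj rhbuq xhy qvya fvck bht zcfj wkb hvsd amx oydno
Hunk 3: at line 1 remove [xaz,zvdi,gmc] add [kcax,delsp,uws] -> 15 lines: uuze kcax delsp uws zmj rhbuq xhy qvya fvck bht zcfj wkb hvsd amx oydno
Hunk 4: at line 6 remove [qvya,fvck] add [qrsb,qqunx] -> 15 lines: uuze kcax delsp uws zmj rhbuq xhy qrsb qqunx bht zcfj wkb hvsd amx oydno
Final line count: 15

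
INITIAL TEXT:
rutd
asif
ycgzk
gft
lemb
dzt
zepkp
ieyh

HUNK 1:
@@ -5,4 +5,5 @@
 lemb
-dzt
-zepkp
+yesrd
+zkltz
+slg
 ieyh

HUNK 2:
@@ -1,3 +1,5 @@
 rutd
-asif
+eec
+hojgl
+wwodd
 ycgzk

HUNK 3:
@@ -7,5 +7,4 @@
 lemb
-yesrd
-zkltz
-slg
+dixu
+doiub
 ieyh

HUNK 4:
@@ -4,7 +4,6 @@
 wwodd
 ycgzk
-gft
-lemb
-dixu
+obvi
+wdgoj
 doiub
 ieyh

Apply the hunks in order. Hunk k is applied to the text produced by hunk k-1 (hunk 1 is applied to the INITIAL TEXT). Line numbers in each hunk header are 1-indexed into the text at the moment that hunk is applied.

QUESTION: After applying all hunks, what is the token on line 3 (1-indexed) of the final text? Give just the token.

Hunk 1: at line 5 remove [dzt,zepkp] add [yesrd,zkltz,slg] -> 9 lines: rutd asif ycgzk gft lemb yesrd zkltz slg ieyh
Hunk 2: at line 1 remove [asif] add [eec,hojgl,wwodd] -> 11 lines: rutd eec hojgl wwodd ycgzk gft lemb yesrd zkltz slg ieyh
Hunk 3: at line 7 remove [yesrd,zkltz,slg] add [dixu,doiub] -> 10 lines: rutd eec hojgl wwodd ycgzk gft lemb dixu doiub ieyh
Hunk 4: at line 4 remove [gft,lemb,dixu] add [obvi,wdgoj] -> 9 lines: rutd eec hojgl wwodd ycgzk obvi wdgoj doiub ieyh
Final line 3: hojgl

Answer: hojgl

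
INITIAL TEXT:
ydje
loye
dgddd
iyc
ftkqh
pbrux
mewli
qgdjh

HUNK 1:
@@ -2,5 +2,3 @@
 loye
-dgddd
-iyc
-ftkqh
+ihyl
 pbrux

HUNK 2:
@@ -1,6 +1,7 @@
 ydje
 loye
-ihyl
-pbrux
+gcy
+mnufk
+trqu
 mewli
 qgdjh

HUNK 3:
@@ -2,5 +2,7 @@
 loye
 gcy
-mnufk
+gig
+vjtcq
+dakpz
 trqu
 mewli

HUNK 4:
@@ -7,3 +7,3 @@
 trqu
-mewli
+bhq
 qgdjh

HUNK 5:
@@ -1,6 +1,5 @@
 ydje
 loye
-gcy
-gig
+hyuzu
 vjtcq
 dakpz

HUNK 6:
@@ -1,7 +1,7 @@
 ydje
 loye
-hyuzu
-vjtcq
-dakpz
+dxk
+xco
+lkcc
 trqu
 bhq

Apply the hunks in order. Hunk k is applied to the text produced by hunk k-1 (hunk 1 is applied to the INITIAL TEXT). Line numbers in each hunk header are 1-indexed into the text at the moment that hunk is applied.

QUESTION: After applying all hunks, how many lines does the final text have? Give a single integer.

Hunk 1: at line 2 remove [dgddd,iyc,ftkqh] add [ihyl] -> 6 lines: ydje loye ihyl pbrux mewli qgdjh
Hunk 2: at line 1 remove [ihyl,pbrux] add [gcy,mnufk,trqu] -> 7 lines: ydje loye gcy mnufk trqu mewli qgdjh
Hunk 3: at line 2 remove [mnufk] add [gig,vjtcq,dakpz] -> 9 lines: ydje loye gcy gig vjtcq dakpz trqu mewli qgdjh
Hunk 4: at line 7 remove [mewli] add [bhq] -> 9 lines: ydje loye gcy gig vjtcq dakpz trqu bhq qgdjh
Hunk 5: at line 1 remove [gcy,gig] add [hyuzu] -> 8 lines: ydje loye hyuzu vjtcq dakpz trqu bhq qgdjh
Hunk 6: at line 1 remove [hyuzu,vjtcq,dakpz] add [dxk,xco,lkcc] -> 8 lines: ydje loye dxk xco lkcc trqu bhq qgdjh
Final line count: 8

Answer: 8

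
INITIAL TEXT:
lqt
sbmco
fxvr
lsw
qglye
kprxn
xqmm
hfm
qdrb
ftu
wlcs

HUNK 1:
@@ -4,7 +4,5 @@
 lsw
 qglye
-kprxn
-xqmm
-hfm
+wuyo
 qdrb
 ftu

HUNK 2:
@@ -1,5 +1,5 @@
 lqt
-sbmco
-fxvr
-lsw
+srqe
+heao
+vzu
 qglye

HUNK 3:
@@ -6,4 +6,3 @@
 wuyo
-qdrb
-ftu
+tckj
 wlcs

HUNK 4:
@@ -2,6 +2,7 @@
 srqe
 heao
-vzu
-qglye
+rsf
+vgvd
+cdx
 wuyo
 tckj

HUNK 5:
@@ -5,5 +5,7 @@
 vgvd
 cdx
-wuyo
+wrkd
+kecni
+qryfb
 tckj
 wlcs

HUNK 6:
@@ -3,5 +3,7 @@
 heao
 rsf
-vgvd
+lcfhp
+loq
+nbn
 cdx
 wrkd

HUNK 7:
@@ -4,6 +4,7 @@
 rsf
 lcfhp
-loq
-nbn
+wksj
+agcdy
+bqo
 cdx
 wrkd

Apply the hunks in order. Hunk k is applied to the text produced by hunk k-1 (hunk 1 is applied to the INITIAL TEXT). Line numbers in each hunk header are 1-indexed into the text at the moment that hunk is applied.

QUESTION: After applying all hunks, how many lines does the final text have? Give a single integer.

Answer: 14

Derivation:
Hunk 1: at line 4 remove [kprxn,xqmm,hfm] add [wuyo] -> 9 lines: lqt sbmco fxvr lsw qglye wuyo qdrb ftu wlcs
Hunk 2: at line 1 remove [sbmco,fxvr,lsw] add [srqe,heao,vzu] -> 9 lines: lqt srqe heao vzu qglye wuyo qdrb ftu wlcs
Hunk 3: at line 6 remove [qdrb,ftu] add [tckj] -> 8 lines: lqt srqe heao vzu qglye wuyo tckj wlcs
Hunk 4: at line 2 remove [vzu,qglye] add [rsf,vgvd,cdx] -> 9 lines: lqt srqe heao rsf vgvd cdx wuyo tckj wlcs
Hunk 5: at line 5 remove [wuyo] add [wrkd,kecni,qryfb] -> 11 lines: lqt srqe heao rsf vgvd cdx wrkd kecni qryfb tckj wlcs
Hunk 6: at line 3 remove [vgvd] add [lcfhp,loq,nbn] -> 13 lines: lqt srqe heao rsf lcfhp loq nbn cdx wrkd kecni qryfb tckj wlcs
Hunk 7: at line 4 remove [loq,nbn] add [wksj,agcdy,bqo] -> 14 lines: lqt srqe heao rsf lcfhp wksj agcdy bqo cdx wrkd kecni qryfb tckj wlcs
Final line count: 14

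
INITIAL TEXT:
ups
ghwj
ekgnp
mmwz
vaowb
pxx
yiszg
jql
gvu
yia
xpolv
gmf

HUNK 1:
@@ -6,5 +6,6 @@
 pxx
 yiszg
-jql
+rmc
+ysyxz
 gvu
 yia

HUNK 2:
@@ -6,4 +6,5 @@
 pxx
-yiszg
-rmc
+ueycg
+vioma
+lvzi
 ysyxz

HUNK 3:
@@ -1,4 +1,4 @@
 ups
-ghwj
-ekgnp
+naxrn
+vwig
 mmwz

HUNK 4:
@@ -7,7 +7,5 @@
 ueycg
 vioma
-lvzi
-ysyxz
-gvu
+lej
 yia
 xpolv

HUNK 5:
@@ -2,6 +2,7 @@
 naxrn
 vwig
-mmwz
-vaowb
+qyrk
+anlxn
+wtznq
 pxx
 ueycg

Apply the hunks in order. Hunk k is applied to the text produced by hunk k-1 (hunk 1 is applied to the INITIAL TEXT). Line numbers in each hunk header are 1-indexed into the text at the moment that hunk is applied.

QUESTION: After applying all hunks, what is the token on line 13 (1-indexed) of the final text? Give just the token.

Hunk 1: at line 6 remove [jql] add [rmc,ysyxz] -> 13 lines: ups ghwj ekgnp mmwz vaowb pxx yiszg rmc ysyxz gvu yia xpolv gmf
Hunk 2: at line 6 remove [yiszg,rmc] add [ueycg,vioma,lvzi] -> 14 lines: ups ghwj ekgnp mmwz vaowb pxx ueycg vioma lvzi ysyxz gvu yia xpolv gmf
Hunk 3: at line 1 remove [ghwj,ekgnp] add [naxrn,vwig] -> 14 lines: ups naxrn vwig mmwz vaowb pxx ueycg vioma lvzi ysyxz gvu yia xpolv gmf
Hunk 4: at line 7 remove [lvzi,ysyxz,gvu] add [lej] -> 12 lines: ups naxrn vwig mmwz vaowb pxx ueycg vioma lej yia xpolv gmf
Hunk 5: at line 2 remove [mmwz,vaowb] add [qyrk,anlxn,wtznq] -> 13 lines: ups naxrn vwig qyrk anlxn wtznq pxx ueycg vioma lej yia xpolv gmf
Final line 13: gmf

Answer: gmf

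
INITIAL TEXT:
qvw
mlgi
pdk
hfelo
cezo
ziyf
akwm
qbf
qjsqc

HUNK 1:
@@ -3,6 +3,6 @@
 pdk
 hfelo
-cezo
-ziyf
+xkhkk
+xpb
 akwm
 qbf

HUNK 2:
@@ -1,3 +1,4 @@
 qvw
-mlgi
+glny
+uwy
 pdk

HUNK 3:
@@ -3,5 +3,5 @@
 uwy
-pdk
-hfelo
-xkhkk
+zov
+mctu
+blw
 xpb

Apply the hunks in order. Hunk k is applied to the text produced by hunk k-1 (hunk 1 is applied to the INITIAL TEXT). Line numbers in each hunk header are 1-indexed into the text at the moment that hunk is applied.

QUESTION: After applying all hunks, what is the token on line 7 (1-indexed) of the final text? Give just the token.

Answer: xpb

Derivation:
Hunk 1: at line 3 remove [cezo,ziyf] add [xkhkk,xpb] -> 9 lines: qvw mlgi pdk hfelo xkhkk xpb akwm qbf qjsqc
Hunk 2: at line 1 remove [mlgi] add [glny,uwy] -> 10 lines: qvw glny uwy pdk hfelo xkhkk xpb akwm qbf qjsqc
Hunk 3: at line 3 remove [pdk,hfelo,xkhkk] add [zov,mctu,blw] -> 10 lines: qvw glny uwy zov mctu blw xpb akwm qbf qjsqc
Final line 7: xpb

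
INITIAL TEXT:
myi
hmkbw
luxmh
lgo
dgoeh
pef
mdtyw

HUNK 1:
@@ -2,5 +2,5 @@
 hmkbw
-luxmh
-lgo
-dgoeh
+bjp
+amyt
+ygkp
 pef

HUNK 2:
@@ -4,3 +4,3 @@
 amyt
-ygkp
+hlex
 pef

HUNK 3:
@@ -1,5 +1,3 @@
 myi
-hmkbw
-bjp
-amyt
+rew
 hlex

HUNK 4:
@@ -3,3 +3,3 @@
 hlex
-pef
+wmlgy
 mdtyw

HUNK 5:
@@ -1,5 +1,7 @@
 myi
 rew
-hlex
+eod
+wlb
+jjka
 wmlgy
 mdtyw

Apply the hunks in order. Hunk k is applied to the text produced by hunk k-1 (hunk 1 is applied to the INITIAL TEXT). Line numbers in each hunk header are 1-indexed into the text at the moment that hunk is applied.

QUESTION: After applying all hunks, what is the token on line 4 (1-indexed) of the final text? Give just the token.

Answer: wlb

Derivation:
Hunk 1: at line 2 remove [luxmh,lgo,dgoeh] add [bjp,amyt,ygkp] -> 7 lines: myi hmkbw bjp amyt ygkp pef mdtyw
Hunk 2: at line 4 remove [ygkp] add [hlex] -> 7 lines: myi hmkbw bjp amyt hlex pef mdtyw
Hunk 3: at line 1 remove [hmkbw,bjp,amyt] add [rew] -> 5 lines: myi rew hlex pef mdtyw
Hunk 4: at line 3 remove [pef] add [wmlgy] -> 5 lines: myi rew hlex wmlgy mdtyw
Hunk 5: at line 1 remove [hlex] add [eod,wlb,jjka] -> 7 lines: myi rew eod wlb jjka wmlgy mdtyw
Final line 4: wlb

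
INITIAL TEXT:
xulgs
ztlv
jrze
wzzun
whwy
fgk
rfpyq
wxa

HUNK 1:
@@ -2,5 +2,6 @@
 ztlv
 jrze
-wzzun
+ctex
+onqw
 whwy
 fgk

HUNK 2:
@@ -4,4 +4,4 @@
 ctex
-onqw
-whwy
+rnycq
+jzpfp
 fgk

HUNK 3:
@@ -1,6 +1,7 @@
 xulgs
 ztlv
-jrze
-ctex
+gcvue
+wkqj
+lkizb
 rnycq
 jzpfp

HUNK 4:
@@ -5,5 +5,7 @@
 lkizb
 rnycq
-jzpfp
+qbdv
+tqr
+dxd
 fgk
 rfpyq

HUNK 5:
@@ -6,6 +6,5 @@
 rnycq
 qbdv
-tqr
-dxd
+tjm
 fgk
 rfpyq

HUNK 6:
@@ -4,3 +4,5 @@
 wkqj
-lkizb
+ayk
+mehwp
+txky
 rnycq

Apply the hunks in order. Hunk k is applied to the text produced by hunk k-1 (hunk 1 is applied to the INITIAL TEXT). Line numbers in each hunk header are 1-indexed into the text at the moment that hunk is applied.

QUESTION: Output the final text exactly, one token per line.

Answer: xulgs
ztlv
gcvue
wkqj
ayk
mehwp
txky
rnycq
qbdv
tjm
fgk
rfpyq
wxa

Derivation:
Hunk 1: at line 2 remove [wzzun] add [ctex,onqw] -> 9 lines: xulgs ztlv jrze ctex onqw whwy fgk rfpyq wxa
Hunk 2: at line 4 remove [onqw,whwy] add [rnycq,jzpfp] -> 9 lines: xulgs ztlv jrze ctex rnycq jzpfp fgk rfpyq wxa
Hunk 3: at line 1 remove [jrze,ctex] add [gcvue,wkqj,lkizb] -> 10 lines: xulgs ztlv gcvue wkqj lkizb rnycq jzpfp fgk rfpyq wxa
Hunk 4: at line 5 remove [jzpfp] add [qbdv,tqr,dxd] -> 12 lines: xulgs ztlv gcvue wkqj lkizb rnycq qbdv tqr dxd fgk rfpyq wxa
Hunk 5: at line 6 remove [tqr,dxd] add [tjm] -> 11 lines: xulgs ztlv gcvue wkqj lkizb rnycq qbdv tjm fgk rfpyq wxa
Hunk 6: at line 4 remove [lkizb] add [ayk,mehwp,txky] -> 13 lines: xulgs ztlv gcvue wkqj ayk mehwp txky rnycq qbdv tjm fgk rfpyq wxa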